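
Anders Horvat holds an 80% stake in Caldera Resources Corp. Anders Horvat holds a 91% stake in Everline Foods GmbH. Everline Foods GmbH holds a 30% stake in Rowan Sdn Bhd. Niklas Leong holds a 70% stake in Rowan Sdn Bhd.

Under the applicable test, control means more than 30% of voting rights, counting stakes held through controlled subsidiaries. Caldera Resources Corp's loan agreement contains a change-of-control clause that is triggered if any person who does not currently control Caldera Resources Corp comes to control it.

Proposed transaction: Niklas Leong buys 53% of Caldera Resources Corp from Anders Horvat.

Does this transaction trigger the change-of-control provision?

The purchase adds only to Niklas's holdings (Anders's stake shrinks), so Niklas is the only person who could newly come to control Caldera.
Niklas holds 70% of Rowan, so Niklas controls Rowan.
Neither Niklas nor any entity Niklas controls holds any voting interest in Caldera.
So before the transaction, Niklas does not control Caldera.
After the purchase, Niklas holds 53% of Caldera directly, and Anders's stake falls to 27%.
Niklas holds 53% of Caldera, so Niklas controls Caldera.
Niklas did not control Caldera before and does after, so the clause is triggered.

Yes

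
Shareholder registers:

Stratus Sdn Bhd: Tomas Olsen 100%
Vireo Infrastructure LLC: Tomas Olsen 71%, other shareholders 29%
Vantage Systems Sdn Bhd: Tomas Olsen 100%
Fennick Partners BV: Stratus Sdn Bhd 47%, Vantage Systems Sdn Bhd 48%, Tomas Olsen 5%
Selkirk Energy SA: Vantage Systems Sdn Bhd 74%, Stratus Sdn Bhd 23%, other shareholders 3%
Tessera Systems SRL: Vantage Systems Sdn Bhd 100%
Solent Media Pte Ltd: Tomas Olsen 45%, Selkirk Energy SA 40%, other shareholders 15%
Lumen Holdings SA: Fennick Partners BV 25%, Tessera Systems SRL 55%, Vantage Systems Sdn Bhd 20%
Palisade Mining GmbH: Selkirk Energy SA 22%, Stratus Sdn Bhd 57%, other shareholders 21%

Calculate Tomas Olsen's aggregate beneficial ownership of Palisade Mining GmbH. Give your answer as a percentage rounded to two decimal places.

Tomas reaches Palisade along 3 paths.
Via Vantage → Selkirk: 100% × 74% × 22% = 16.28%.
Via Stratus → Selkirk: 100% × 23% × 22% = 5.06%.
Via Stratus: 100% × 57% = 57%.
Total: 16.28% + 5.06% + 57% = 78.34%.

78.34%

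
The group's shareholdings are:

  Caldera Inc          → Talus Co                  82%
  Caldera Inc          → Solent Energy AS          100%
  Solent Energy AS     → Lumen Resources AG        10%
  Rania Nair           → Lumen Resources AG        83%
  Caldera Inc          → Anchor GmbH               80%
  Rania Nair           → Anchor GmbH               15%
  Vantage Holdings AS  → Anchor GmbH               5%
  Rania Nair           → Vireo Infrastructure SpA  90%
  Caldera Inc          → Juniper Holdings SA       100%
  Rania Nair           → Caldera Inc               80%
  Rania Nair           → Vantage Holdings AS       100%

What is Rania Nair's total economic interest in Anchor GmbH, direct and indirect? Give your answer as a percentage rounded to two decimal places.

84.00%

Rania reaches Anchor along 3 paths.
Via Vantage: 100% × 5% = 5%.
Via Caldera: 80% × 80% = 64%.
Direct stake: 15% = 15%.
Total: 5% + 64% + 15% = 84%.
Rounded: 84.00%.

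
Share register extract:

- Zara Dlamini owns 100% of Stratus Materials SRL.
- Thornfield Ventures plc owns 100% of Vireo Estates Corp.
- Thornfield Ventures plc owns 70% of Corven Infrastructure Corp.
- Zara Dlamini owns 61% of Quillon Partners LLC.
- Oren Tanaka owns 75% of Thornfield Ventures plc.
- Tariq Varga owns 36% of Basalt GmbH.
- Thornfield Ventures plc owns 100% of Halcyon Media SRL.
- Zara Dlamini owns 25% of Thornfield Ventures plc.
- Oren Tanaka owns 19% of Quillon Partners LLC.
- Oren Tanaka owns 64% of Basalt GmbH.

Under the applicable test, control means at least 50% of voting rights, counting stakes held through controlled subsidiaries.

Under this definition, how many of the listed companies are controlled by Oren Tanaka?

Oren holds 75% of Thornfield, so Oren controls Thornfield.
Oren holds 64% of Basalt, so Oren controls Basalt.
Thornfield holds 70% of Corven, so Oren controls Corven.
Thornfield holds 100% of Vireo, so Oren controls Vireo.
Thornfield holds 100% of Halcyon, so Oren controls Halcyon.
No other company's threshold is met.
Oren controls 5 companies.

5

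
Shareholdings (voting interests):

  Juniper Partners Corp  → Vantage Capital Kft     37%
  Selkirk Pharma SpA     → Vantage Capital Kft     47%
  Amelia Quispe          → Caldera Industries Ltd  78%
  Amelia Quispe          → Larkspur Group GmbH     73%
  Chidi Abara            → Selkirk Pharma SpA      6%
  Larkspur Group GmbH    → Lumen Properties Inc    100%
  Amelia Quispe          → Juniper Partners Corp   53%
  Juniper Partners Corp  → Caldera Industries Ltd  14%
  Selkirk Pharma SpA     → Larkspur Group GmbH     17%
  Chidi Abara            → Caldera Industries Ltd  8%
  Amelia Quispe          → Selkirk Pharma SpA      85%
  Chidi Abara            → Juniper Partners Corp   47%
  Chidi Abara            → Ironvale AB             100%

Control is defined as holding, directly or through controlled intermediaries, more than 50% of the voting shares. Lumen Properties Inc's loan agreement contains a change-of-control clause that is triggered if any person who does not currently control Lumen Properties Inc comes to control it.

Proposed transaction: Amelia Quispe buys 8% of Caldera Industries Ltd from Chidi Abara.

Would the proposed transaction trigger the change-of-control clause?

No

The purchase adds only to Amelia's holdings (Chidi's stake shrinks), so Amelia is the only person who could newly come to control Lumen.
Amelia holds 85% of Selkirk, so Amelia controls Selkirk.
Amelia and Selkirk together hold 73% + 17% = 90% of Larkspur, so Amelia controls Larkspur.
Larkspur holds 100% of Lumen, so Amelia controls Lumen.
So Amelia already controls Lumen before the transaction.
After the purchase, Amelia's direct stake in Caldera rises to 78% + 8% = 86%, and Chidi's stake falls to 0%.
Amelia controlled Lumen already, so this is not a new person acquiring control; every other person's position is unchanged or reduced.
No new person acquires control, so the clause is not triggered.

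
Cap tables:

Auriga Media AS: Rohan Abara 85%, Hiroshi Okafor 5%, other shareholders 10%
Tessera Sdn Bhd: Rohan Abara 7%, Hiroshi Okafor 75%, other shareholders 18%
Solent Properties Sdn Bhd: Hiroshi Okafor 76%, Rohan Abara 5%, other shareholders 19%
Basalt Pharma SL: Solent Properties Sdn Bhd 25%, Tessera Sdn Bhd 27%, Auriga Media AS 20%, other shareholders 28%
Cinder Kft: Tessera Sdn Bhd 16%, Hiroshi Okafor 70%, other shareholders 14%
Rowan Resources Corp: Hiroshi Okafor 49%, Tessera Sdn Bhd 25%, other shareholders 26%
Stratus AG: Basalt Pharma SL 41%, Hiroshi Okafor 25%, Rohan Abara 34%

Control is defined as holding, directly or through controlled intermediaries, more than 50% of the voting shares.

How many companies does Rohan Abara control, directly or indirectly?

Rohan holds 85% of Auriga, so Rohan controls Auriga.
No other company's threshold is met.
Rohan controls 1 company.

1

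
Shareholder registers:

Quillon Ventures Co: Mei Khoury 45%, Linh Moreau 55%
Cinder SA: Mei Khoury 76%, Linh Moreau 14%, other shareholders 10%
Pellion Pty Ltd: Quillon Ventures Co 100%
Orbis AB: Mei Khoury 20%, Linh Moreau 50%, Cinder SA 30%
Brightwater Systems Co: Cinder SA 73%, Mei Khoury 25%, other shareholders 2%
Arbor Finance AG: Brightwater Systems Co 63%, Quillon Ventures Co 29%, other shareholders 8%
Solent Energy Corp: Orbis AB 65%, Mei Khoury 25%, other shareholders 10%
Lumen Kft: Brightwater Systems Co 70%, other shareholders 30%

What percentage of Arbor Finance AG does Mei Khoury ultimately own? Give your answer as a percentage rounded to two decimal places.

Mei reaches Arbor along 3 paths.
Via Cinder → Brightwater: 76% × 73% × 63% = 34.9524%.
Via Brightwater: 25% × 63% = 15.75%.
Via Quillon: 45% × 29% = 13.05%.
Total: 34.9524% + 15.75% + 13.05% = 63.7524%.
Rounded: 63.75%.

63.75%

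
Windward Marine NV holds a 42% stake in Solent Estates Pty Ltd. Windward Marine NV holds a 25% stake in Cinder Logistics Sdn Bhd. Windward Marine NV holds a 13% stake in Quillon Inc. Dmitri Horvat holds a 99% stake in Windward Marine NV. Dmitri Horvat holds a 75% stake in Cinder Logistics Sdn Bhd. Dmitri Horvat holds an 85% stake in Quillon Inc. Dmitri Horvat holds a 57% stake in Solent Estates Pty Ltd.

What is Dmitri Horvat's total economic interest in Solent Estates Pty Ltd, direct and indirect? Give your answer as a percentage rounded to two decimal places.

98.58%

Dmitri reaches Solent along 2 paths.
Direct stake: 57% = 57%.
Via Windward: 99% × 42% = 41.58%.
Total: 57% + 41.58% = 98.58%.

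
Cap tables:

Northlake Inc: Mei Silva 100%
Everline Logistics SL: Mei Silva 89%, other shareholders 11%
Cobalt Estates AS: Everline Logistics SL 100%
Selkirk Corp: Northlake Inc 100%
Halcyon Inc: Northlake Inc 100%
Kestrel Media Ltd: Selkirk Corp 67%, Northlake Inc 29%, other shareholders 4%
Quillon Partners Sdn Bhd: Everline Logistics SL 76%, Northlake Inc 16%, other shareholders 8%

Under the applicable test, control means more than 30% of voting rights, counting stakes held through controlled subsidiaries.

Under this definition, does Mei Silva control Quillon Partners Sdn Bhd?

Yes

Mei holds 89% of Everline, so Mei controls Everline.
Mei holds 100% of Northlake, so Mei controls Northlake.
Everline and Northlake together hold 76% + 16% = 92% of Quillon, so Mei controls Quillon.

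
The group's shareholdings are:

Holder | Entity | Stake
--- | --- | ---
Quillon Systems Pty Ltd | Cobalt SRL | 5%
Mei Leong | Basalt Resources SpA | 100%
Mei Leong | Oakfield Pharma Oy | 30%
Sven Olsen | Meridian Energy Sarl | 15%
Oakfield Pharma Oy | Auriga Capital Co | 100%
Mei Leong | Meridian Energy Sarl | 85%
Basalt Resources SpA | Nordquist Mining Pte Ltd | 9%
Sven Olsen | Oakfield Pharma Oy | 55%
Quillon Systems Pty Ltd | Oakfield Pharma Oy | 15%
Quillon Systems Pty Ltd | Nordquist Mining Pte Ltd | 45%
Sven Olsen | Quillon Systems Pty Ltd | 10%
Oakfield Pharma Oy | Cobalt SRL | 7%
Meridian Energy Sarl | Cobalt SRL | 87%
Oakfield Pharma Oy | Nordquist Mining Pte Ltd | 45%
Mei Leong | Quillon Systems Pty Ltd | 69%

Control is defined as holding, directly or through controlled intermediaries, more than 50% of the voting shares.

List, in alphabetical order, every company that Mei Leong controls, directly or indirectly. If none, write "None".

Mei holds 69% of Quillon, so Mei controls Quillon.
Mei holds 100% of Basalt, so Mei controls Basalt.
Mei holds 85% of Meridian, so Mei controls Meridian.
Quillon and Meridian together hold 5% + 87% = 92% of Cobalt, so Mei controls Cobalt.
Quillon and Basalt together hold 45% + 9% = 54% of Nordquist, so Mei controls Nordquist.
No other company's threshold is met.

Basalt Resources SpA, Cobalt SRL, Meridian Energy Sarl, Nordquist Mining Pte Ltd, Quillon Systems Pty Ltd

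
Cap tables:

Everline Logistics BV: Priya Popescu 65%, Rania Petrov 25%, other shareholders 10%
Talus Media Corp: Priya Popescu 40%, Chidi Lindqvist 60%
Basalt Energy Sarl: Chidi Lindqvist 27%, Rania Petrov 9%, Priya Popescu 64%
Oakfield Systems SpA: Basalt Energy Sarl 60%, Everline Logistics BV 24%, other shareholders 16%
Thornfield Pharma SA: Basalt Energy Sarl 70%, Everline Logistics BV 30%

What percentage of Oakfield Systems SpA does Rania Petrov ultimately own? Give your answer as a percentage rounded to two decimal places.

Rania reaches Oakfield along 2 paths.
Via Basalt: 9% × 60% = 5.4%.
Via Everline: 25% × 24% = 6%.
Total: 5.4% + 6% = 11.4%.
Rounded: 11.40%.

11.40%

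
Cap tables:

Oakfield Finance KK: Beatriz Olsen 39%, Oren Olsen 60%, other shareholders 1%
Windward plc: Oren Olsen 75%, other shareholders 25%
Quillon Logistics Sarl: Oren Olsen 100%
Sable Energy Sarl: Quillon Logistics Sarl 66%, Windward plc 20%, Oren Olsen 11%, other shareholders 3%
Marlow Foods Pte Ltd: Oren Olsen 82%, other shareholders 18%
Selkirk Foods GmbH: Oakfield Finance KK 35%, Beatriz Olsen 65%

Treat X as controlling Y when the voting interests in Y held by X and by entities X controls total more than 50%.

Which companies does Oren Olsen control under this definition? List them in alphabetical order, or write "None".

Marlow Foods Pte Ltd, Oakfield Finance KK, Quillon Logistics Sarl, Sable Energy Sarl, Windward plc

Oren holds 60% of Oakfield, so Oren controls Oakfield.
Oren holds 75% of Windward, so Oren controls Windward.
Oren holds 100% of Quillon, so Oren controls Quillon.
Quillon and Windward and Oren together hold 66% + 20% + 11% = 97% of Sable, so Oren controls Sable.
Oren holds 82% of Marlow, so Oren controls Marlow.
No other company's threshold is met.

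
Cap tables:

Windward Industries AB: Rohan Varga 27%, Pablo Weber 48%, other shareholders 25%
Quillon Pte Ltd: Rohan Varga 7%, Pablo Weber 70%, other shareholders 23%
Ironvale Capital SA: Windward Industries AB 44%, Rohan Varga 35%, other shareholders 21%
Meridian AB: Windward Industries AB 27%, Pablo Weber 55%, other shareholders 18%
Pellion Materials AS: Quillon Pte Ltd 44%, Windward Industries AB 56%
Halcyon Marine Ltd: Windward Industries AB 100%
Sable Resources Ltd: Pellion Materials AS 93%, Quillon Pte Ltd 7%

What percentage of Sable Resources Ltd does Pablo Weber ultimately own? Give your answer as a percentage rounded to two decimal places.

Pablo reaches Sable along 3 paths.
Via Quillon → Pellion: 70% × 44% × 93% = 28.644%.
Via Windward → Pellion: 48% × 56% × 93% = 24.9984%.
Via Quillon: 70% × 7% = 4.9%.
Total: 28.644% + 24.9984% + 4.9% = 58.5424%.
Rounded: 58.54%.

58.54%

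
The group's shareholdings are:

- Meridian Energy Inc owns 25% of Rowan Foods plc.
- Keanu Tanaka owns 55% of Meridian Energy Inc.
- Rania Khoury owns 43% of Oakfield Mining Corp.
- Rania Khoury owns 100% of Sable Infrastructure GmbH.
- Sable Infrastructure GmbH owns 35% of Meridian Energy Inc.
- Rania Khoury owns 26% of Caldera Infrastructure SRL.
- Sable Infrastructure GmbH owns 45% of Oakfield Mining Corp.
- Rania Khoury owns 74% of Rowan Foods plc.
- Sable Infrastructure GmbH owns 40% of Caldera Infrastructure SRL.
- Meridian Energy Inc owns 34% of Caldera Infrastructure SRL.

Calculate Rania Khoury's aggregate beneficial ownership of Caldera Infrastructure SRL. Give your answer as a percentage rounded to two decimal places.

Rania reaches Caldera along 3 paths.
Via Sable: 100% × 40% = 40%.
Direct stake: 26% = 26%.
Via Sable → Meridian: 100% × 35% × 34% = 11.9%.
Total: 40% + 26% + 11.9% = 77.9%.
Rounded: 77.90%.

77.90%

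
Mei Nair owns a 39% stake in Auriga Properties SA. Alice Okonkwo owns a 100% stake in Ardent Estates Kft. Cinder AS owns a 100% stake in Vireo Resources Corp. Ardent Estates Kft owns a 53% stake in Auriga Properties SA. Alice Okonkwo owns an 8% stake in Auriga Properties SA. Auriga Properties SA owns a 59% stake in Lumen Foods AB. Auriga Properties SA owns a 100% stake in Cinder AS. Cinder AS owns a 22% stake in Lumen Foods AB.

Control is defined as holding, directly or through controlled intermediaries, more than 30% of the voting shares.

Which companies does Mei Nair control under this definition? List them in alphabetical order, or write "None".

Mei holds 39% of Auriga, so Mei controls Auriga.
Auriga holds 100% of Cinder, so Mei controls Cinder.
Cinder and Auriga together hold 22% + 59% = 81% of Lumen, so Mei controls Lumen.
Cinder holds 100% of Vireo, so Mei controls Vireo.
No other company's threshold is met.

Auriga Properties SA, Cinder AS, Lumen Foods AB, Vireo Resources Corp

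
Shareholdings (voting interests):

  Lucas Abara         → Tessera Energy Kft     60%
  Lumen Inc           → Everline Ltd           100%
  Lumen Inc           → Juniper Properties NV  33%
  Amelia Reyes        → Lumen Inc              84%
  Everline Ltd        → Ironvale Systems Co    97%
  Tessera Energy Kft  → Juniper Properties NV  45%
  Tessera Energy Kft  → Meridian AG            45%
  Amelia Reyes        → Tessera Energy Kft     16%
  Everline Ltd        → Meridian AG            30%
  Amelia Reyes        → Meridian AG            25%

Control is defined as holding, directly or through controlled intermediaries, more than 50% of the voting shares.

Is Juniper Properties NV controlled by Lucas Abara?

No

Lucas holds 60% of Tessera, so Lucas controls Tessera.
In Juniper, Lucas's side holds only 45%, not > 50%.
So Lucas does not control Juniper.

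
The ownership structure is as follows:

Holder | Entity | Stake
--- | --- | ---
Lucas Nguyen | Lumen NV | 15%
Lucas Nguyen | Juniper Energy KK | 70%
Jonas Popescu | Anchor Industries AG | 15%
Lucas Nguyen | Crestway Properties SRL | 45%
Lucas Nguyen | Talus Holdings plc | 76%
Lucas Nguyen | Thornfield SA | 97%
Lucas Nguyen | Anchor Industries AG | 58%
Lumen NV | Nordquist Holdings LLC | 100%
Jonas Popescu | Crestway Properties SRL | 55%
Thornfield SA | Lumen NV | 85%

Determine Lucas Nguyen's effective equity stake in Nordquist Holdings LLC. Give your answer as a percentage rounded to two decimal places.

97.45%

Lucas reaches Nordquist along 2 paths.
Via Lumen: 15% × 100% = 15%.
Via Thornfield → Lumen: 97% × 85% × 100% = 82.45%.
Total: 15% + 82.45% = 97.45%.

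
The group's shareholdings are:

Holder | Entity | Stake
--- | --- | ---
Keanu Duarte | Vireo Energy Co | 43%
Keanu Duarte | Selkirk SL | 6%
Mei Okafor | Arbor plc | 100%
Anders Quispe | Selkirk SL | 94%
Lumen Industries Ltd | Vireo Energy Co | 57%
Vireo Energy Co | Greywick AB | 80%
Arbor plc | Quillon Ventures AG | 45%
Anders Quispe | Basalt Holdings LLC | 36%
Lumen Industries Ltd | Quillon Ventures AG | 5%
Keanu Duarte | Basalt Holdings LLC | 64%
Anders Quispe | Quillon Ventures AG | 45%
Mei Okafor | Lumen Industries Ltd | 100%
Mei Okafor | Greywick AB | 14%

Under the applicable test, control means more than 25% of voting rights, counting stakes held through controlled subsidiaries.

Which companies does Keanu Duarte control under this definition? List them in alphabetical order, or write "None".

Keanu holds 64% of Basalt, so Keanu controls Basalt.
Keanu holds 43% of Vireo, so Keanu controls Vireo.
Vireo holds 80% of Greywick, so Keanu controls Greywick.
No other company's threshold is met.

Basalt Holdings LLC, Greywick AB, Vireo Energy Co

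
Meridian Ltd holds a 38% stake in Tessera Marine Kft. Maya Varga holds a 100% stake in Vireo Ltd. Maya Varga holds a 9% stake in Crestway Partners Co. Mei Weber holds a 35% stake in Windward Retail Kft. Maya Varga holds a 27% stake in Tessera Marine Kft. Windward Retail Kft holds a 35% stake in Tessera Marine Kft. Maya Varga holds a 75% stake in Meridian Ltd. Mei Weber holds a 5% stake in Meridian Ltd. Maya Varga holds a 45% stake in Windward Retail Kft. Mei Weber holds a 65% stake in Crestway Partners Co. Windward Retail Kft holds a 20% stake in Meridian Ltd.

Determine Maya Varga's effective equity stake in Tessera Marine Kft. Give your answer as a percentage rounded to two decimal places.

Maya reaches Tessera along 4 paths.
Direct stake: 27% = 27%.
Via Windward: 45% × 35% = 15.75%.
Via Meridian: 75% × 38% = 28.5%.
Via Windward → Meridian: 45% × 20% × 38% = 3.42%.
Total: 27% + 15.75% + 28.5% + 3.42% = 74.67%.

74.67%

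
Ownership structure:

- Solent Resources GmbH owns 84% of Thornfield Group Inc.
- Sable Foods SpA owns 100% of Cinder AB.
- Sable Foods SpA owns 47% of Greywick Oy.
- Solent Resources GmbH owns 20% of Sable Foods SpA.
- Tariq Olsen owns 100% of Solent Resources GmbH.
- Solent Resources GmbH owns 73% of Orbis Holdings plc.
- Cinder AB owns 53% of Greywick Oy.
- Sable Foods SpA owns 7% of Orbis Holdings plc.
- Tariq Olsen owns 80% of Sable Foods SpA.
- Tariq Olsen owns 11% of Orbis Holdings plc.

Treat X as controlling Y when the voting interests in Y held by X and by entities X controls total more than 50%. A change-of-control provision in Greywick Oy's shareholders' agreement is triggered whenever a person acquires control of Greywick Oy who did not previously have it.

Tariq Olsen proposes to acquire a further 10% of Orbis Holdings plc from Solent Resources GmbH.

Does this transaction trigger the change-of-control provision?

The purchase adds only to Tariq's holdings (Solent's stake shrinks), so Tariq is the only person who could newly come to control Greywick.
Tariq holds 100% of Solent, so Tariq controls Solent.
Tariq and Solent together hold 80% + 20% = 100% of Sable, so Tariq controls Sable.
Sable holds 100% of Cinder, so Tariq controls Cinder.
Cinder and Sable together hold 53% + 47% = 100% of Greywick, so Tariq controls Greywick.
So Tariq already controls Greywick before the transaction.
After the purchase, Tariq's direct stake in Orbis rises to 11% + 10% = 21%, and Solent's stake falls to 63%.
Tariq controlled Greywick already, so this is not a new person acquiring control; every other person's position is unchanged or reduced.
No new person acquires control, so the clause is not triggered.

No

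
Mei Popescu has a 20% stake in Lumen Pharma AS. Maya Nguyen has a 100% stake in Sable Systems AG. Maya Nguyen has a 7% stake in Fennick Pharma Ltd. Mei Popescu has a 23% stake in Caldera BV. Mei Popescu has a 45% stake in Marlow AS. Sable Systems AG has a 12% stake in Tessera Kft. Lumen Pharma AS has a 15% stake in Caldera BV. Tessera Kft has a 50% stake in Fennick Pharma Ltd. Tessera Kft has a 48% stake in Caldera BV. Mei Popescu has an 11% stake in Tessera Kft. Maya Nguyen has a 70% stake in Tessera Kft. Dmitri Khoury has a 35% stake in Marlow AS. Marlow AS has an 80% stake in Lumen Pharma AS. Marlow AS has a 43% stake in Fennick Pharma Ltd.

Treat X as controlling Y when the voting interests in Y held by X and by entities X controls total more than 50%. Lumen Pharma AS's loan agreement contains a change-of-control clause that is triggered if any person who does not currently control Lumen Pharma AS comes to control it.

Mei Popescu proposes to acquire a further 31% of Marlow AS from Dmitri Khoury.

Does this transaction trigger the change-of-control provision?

Yes

The purchase adds only to Mei's holdings (Dmitri's stake shrinks), so Mei is the only person who could newly come to control Lumen.
Mei's largest direct stake is 45% in Marlow, which does not meet the threshold, so Mei controls no company.
In Lumen, Mei's side holds only 20%, not > 50%.
So before the transaction, Mei does not control Lumen.
After the purchase, Mei's direct stake in Marlow rises to 45% + 31% = 76%, and Dmitri's stake falls to 4%.
Mei holds 76% of Marlow, so Mei controls Marlow.
Mei and Marlow together hold 20% + 80% = 100% of Lumen, so Mei controls Lumen.
Mei did not control Lumen before and does after, so the clause is triggered.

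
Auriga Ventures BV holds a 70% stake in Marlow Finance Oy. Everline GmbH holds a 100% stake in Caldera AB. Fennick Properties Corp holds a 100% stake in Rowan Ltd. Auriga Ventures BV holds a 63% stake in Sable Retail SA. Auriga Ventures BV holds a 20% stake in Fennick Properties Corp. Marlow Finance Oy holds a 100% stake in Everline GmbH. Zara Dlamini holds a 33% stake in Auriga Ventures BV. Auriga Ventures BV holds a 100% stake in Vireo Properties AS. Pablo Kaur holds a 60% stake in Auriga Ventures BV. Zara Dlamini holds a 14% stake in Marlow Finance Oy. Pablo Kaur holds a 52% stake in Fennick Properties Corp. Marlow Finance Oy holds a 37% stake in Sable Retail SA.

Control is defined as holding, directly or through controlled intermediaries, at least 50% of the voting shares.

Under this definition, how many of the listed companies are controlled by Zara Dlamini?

Zara's largest direct stake is 33% in Auriga, which does not meet the threshold.
Zara controls 0 companies.

0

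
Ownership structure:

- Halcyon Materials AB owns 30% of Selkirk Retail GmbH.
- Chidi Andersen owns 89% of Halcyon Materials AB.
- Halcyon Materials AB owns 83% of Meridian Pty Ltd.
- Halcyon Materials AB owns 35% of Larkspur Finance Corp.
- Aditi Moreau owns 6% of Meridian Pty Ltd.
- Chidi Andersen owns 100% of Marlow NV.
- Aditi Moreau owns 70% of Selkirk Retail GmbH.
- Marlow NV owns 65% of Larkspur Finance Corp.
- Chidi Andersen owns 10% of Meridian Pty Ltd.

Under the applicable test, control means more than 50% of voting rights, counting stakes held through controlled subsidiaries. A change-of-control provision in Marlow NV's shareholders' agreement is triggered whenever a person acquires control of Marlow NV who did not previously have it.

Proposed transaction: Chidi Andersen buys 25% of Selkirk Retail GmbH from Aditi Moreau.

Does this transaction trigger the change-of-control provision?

No

The purchase adds only to Chidi's holdings (Aditi's stake shrinks), so Chidi is the only person who could newly come to control Marlow.
Chidi holds 100% of Marlow, so Chidi controls Marlow.
So Chidi already controls Marlow before the transaction.
After the purchase, Chidi holds 25% of Selkirk directly, and Aditi's stake falls to 45%.
Chidi controlled Marlow already, so this is not a new person acquiring control; every other person's position is unchanged or reduced.
No new person acquires control, so the clause is not triggered.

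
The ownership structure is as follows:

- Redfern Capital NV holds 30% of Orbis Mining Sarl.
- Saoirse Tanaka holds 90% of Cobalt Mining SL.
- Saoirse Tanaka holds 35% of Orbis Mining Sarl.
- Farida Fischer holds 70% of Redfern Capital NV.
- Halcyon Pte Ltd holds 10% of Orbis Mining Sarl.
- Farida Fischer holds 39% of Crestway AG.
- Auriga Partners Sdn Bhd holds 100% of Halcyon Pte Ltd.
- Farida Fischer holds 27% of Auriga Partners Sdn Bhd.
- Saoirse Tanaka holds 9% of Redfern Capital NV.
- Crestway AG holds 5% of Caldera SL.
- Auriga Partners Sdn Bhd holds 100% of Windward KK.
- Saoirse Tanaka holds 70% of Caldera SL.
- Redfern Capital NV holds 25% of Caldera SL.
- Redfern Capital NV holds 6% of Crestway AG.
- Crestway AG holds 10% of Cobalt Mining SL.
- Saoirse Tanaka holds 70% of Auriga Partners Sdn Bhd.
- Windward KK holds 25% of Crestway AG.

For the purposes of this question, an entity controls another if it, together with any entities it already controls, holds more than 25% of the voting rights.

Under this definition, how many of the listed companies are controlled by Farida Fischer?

7

Farida holds 70% of Redfern, so Farida controls Redfern.
Farida holds 27% of Auriga, so Farida controls Auriga.
Auriga holds 100% of Halcyon, so Farida controls Halcyon.
Redfern and Halcyon together hold 30% + 10% = 40% of Orbis, so Farida controls Orbis.
Auriga holds 100% of Windward, so Farida controls Windward.
Farida and Windward and Redfern together hold 39% + 25% + 6% = 70% of Crestway, so Farida controls Crestway.
Crestway and Redfern together hold 5% + 25% = 30% of Caldera, so Farida controls Caldera.
No other company's threshold is met.
Farida controls 7 companies.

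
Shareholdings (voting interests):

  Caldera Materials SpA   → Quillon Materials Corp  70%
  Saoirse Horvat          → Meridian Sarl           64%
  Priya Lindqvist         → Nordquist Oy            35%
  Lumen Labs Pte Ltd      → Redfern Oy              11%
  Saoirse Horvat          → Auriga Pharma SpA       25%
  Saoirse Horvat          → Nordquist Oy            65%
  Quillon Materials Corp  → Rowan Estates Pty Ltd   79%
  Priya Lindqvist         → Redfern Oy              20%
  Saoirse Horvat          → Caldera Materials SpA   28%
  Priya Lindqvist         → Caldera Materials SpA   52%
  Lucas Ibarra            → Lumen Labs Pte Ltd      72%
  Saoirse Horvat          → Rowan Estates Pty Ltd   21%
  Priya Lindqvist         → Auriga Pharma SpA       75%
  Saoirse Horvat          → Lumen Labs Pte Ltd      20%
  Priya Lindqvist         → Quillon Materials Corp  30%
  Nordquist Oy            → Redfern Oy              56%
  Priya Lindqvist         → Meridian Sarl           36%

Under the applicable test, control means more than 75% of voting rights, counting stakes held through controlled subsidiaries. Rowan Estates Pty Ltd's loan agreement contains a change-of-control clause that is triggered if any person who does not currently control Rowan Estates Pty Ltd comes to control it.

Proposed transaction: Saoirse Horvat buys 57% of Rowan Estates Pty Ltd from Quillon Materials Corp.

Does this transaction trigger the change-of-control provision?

The purchase adds only to Saoirse's holdings (Quillon's stake shrinks), so Saoirse is the only person who could newly come to control Rowan.
Saoirse's largest direct stake is 65% in Nordquist, which does not meet the threshold, so Saoirse controls no company.
In Rowan, Saoirse's side holds only 21%, not > 75%.
So before the transaction, Saoirse does not control Rowan.
After the purchase, Saoirse's direct stake in Rowan rises to 21% + 57% = 78%, and Quillon's stake falls to 22%.
Saoirse holds 78% of Rowan, so Saoirse controls Rowan.
Saoirse did not control Rowan before and does after, so the clause is triggered.

Yes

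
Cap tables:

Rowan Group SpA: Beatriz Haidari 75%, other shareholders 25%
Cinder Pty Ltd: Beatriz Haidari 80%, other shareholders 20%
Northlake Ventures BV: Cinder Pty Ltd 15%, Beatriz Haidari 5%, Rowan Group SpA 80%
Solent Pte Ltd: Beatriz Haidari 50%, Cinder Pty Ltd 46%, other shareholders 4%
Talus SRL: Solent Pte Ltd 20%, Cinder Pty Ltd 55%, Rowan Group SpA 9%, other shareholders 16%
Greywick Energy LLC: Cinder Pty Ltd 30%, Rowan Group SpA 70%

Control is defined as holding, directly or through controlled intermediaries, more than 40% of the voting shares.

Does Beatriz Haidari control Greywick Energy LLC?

Beatriz holds 75% of Rowan, so Beatriz controls Rowan.
Beatriz holds 80% of Cinder, so Beatriz controls Cinder.
Cinder and Rowan together hold 30% + 70% = 100% of Greywick, so Beatriz controls Greywick.

Yes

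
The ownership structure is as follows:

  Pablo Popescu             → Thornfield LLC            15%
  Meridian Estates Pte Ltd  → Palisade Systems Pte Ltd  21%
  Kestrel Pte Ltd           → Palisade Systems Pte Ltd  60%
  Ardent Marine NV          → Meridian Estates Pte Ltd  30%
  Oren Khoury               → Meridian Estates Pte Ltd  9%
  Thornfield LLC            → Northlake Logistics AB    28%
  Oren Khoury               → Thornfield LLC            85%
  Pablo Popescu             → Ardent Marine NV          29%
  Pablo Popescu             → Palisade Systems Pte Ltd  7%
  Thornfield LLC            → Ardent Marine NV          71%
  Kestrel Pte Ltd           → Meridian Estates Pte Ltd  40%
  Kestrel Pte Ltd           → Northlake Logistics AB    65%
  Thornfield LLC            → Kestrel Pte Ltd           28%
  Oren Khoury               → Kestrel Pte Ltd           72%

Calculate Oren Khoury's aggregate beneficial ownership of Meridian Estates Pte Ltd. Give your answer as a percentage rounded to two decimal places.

Oren reaches Meridian along 4 paths.
Via Thornfield → Kestrel: 85% × 28% × 40% = 9.52%.
Via Kestrel: 72% × 40% = 28.8%.
Direct stake: 9% = 9%.
Via Thornfield → Ardent: 85% × 71% × 30% = 18.105%.
Total: 9.52% + 28.8% + 9% + 18.105% = 65.425%.
Rounded: 65.43%.

65.43%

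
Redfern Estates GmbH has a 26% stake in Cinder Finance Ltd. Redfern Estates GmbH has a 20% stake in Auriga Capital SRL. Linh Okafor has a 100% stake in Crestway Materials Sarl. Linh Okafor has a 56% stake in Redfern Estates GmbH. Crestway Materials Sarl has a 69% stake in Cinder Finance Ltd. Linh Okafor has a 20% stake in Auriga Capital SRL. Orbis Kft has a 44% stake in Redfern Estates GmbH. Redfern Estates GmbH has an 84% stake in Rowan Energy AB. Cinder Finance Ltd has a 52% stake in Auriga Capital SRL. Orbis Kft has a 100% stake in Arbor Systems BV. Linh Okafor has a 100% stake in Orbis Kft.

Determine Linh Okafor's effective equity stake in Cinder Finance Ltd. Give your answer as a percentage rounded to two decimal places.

95.00%

Linh reaches Cinder along 3 paths.
Via Redfern: 56% × 26% = 14.56%.
Via Orbis → Redfern: 100% × 44% × 26% = 11.44%.
Via Crestway: 100% × 69% = 69%.
Total: 14.56% + 11.44% + 69% = 95%.
Rounded: 95.00%.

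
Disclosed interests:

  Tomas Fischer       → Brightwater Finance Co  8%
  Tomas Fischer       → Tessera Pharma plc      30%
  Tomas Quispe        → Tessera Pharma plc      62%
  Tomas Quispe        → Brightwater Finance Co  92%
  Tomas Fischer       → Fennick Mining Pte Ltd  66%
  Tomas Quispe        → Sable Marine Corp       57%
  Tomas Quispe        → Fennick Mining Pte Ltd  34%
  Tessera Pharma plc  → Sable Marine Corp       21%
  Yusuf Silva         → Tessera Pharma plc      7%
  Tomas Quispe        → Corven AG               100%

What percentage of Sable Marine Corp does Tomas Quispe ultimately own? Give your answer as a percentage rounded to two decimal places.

Tomas Quispe reaches Sable along 2 paths.
Direct stake: 57% = 57%.
Via Tessera: 62% × 21% = 13.02%.
Total: 57% + 13.02% = 70.02%.

70.02%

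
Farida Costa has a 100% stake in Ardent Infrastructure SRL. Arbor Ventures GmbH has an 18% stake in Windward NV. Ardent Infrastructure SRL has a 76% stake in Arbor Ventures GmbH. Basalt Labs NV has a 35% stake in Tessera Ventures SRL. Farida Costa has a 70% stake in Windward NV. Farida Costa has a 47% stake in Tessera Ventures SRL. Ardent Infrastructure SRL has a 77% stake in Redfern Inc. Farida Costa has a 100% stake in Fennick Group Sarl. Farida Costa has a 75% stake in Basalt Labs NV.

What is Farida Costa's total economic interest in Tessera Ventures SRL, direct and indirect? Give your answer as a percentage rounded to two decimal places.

Farida reaches Tessera along 2 paths.
Via Basalt: 75% × 35% = 26.25%.
Direct stake: 47% = 47%.
Total: 26.25% + 47% = 73.25%.

73.25%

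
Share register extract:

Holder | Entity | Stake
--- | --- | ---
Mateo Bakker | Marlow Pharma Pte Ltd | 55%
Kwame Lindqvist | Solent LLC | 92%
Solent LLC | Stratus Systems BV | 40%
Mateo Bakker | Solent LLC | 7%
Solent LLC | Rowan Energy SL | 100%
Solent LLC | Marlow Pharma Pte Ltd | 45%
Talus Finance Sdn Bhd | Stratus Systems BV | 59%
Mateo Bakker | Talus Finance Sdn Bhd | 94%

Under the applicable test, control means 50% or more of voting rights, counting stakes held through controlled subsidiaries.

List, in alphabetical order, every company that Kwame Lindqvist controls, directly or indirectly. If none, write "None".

Rowan Energy SL, Solent LLC

Kwame holds 92% of Solent, so Kwame controls Solent.
Solent holds 100% of Rowan, so Kwame controls Rowan.
No other company's threshold is met.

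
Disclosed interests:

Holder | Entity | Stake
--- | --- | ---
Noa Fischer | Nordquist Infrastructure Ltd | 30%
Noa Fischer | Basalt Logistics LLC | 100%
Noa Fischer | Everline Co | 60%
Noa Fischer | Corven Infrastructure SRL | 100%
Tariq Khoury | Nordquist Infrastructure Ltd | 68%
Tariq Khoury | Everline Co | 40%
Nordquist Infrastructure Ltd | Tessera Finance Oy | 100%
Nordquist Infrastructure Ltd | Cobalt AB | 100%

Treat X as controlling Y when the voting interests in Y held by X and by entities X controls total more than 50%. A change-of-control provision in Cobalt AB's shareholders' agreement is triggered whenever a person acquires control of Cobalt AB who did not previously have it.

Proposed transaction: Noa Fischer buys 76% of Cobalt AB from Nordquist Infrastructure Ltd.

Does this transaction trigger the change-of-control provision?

Yes

The purchase adds only to Noa's holdings (Nordquist's stake shrinks), so Noa is the only person who could newly come to control Cobalt.
Noa holds 100% of Corven, so Noa controls Corven.
Noa holds 60% of Everline, so Noa controls Everline.
Noa holds 100% of Basalt, so Noa controls Basalt.
Neither Noa nor any entity Noa controls holds any voting interest in Cobalt.
So before the transaction, Noa does not control Cobalt.
After the purchase, Noa holds 76% of Cobalt directly, and Nordquist's stake falls to 24%.
Noa holds 76% of Cobalt, so Noa controls Cobalt.
Noa did not control Cobalt before and does after, so the clause is triggered.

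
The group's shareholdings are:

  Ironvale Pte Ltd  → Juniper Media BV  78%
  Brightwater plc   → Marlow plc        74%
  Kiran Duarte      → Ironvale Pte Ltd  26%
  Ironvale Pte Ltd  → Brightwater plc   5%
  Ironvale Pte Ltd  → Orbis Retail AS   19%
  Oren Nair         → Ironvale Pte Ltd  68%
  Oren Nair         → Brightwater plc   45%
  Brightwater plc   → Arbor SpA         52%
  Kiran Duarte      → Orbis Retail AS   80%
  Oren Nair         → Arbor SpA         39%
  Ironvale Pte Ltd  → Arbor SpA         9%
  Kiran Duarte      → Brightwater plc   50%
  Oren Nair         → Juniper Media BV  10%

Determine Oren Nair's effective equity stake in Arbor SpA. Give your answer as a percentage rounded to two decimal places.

Oren reaches Arbor along 4 paths.
Via Ironvale: 68% × 9% = 6.12%.
Via Ironvale → Brightwater: 68% × 5% × 52% = 1.768%.
Via Brightwater: 45% × 52% = 23.4%.
Direct stake: 39% = 39%.
Total: 6.12% + 1.768% + 23.4% + 39% = 70.288%.
Rounded: 70.29%.

70.29%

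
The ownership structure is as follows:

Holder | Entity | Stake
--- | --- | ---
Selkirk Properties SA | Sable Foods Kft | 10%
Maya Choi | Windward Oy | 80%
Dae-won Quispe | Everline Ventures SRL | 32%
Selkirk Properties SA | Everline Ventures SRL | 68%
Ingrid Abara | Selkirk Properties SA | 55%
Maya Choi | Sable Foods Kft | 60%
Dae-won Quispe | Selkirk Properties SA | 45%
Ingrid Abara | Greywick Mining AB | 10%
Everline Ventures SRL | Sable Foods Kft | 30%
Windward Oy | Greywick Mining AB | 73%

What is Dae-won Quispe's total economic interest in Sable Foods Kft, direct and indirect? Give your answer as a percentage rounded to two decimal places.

Dae-won reaches Sable along 3 paths.
Via Selkirk: 45% × 10% = 4.5%.
Via Everline: 32% × 30% = 9.6%.
Via Selkirk → Everline: 45% × 68% × 30% = 9.18%.
Total: 4.5% + 9.6% + 9.18% = 23.28%.

23.28%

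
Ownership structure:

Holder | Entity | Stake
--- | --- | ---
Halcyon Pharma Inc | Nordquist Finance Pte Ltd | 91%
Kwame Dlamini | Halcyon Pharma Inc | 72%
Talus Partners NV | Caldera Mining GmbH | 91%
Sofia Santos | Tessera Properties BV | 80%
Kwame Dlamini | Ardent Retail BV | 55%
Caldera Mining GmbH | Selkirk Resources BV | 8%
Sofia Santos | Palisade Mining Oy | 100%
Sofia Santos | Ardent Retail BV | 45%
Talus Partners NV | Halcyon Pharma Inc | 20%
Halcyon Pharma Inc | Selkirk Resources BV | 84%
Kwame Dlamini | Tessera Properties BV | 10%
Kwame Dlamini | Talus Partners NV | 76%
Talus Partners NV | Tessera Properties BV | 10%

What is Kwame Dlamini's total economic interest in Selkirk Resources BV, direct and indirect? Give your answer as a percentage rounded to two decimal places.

78.78%

Kwame reaches Selkirk along 3 paths.
Via Halcyon: 72% × 84% = 60.48%.
Via Talus → Halcyon: 76% × 20% × 84% = 12.768%.
Via Talus → Caldera: 76% × 91% × 8% = 5.5328%.
Total: 60.48% + 12.768% + 5.5328% = 78.7808%.
Rounded: 78.78%.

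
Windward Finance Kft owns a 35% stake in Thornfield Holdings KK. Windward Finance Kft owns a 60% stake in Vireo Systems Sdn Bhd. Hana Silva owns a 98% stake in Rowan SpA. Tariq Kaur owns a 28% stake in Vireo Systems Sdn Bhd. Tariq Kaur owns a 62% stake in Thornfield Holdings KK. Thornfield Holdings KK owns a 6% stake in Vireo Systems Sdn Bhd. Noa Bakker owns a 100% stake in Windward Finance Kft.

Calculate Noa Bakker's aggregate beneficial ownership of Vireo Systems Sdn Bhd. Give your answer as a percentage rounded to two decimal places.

Noa reaches Vireo along 2 paths.
Via Windward: 100% × 60% = 60%.
Via Windward → Thornfield: 100% × 35% × 6% = 2.1%.
Total: 60% + 2.1% = 62.1%.
Rounded: 62.10%.

62.10%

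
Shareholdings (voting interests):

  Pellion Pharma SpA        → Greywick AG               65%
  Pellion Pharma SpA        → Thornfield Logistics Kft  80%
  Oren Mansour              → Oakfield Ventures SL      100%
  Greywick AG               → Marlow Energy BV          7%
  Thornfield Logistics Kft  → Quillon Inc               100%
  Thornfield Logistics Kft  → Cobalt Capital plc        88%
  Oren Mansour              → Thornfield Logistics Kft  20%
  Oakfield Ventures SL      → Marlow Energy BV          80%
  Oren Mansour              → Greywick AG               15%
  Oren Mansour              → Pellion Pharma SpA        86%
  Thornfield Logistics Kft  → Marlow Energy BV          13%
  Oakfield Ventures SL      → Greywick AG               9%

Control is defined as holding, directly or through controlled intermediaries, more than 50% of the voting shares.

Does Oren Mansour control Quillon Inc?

Yes

Oren holds 86% of Pellion, so Oren controls Pellion.
Oren and Pellion together hold 20% + 80% = 100% of Thornfield, so Oren controls Thornfield.
Thornfield holds 100% of Quillon, so Oren controls Quillon.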